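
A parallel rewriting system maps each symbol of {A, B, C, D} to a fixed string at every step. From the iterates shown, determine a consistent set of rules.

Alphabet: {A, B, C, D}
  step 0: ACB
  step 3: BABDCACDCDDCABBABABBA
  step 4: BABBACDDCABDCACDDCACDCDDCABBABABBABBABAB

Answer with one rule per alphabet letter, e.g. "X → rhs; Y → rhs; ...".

A->B, B->BA, C->DCA, D->CD

  step 3 ⇒ step 4: BABDCACDCDDCABBABABBA ⇒ BA·B·BA·CD·DCA·B·DCA·CD·DCA·CD·CD·DCA·B·BA·BA·B·BA·B·BA·BA·B
    A ↦ B
    B ↦ BA
    C ↦ DCA
    D ↦ CD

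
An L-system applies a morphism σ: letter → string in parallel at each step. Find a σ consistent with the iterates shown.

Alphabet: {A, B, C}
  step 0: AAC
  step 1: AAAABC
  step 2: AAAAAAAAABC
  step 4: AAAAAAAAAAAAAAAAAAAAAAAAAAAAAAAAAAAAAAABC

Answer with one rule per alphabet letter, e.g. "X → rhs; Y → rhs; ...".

  step 1 ⇒ step 2: AAAABC ⇒ AA·AA·AA·AA·A·BC
    A ↦ AA
    B ↦ A
    C ↦ BC

A->AA, B->A, C->BC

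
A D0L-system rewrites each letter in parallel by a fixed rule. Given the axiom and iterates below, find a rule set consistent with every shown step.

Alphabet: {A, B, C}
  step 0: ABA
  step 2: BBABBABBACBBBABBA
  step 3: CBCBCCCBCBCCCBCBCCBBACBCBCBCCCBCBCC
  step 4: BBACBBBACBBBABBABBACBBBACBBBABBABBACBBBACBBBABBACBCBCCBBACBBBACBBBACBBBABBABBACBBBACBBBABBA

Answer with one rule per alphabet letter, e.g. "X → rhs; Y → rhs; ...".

A->CC, B->CB, C->BBA

  step 3 ⇒ step 4: CBCBCCCBCBCCCBCBCCBBACBCBCBCCCBCBCC ⇒ BBA·CB·BBA·CB·BBA·BBA·BBA·CB·BBA·CB·BBA·BBA·BBA·CB·BBA·CB·BBA·BBA·CB·CB·CC·BBA·CB·BBA·CB·BBA·CB·BBA·BBA·BBA·CB·BBA·CB·BBA·BBA
    A ↦ CC
    B ↦ CB
    C ↦ BBA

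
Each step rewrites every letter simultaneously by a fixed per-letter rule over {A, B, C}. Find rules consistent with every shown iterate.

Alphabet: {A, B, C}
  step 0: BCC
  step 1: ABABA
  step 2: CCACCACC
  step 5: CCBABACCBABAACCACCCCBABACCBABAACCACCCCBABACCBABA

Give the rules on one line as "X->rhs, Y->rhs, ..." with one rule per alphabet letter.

A->CC, B->A, C->BA

  step 1 ⇒ step 2: ABABA ⇒ CC·A·CC·A·CC
    A ↦ CC
    B ↦ A
  step 0 ⇒ step 1: BCC ⇒ A·BA·BA
    C ↦ BA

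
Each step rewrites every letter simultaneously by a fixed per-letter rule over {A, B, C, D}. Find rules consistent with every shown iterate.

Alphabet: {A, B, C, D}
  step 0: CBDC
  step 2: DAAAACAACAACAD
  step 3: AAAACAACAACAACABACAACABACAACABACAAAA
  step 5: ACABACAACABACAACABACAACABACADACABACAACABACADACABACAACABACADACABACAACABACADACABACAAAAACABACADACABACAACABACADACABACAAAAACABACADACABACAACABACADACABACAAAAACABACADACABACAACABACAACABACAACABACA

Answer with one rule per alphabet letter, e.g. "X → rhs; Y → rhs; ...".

A->ACA, B->D, C->B, D->AAA

  step 2 ⇒ step 3: DAAAACAACAACAD ⇒ AAA·ACA·ACA·ACA·ACA·B·ACA·ACA·B·ACA·ACA·B·ACA·AAA
    A ↦ ACA
    C ↦ B
    D ↦ AAA
    B ↦ D  (constrained at step 0)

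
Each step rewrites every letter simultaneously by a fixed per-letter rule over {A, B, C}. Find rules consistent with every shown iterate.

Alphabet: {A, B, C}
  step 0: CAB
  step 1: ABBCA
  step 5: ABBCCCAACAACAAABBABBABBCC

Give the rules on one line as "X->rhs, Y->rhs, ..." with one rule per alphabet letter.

  step 0 ⇒ step 1: CAB ⇒ ABB·C·A
    A ↦ C
    B ↦ A
    C ↦ ABB

A->C, B->A, C->ABB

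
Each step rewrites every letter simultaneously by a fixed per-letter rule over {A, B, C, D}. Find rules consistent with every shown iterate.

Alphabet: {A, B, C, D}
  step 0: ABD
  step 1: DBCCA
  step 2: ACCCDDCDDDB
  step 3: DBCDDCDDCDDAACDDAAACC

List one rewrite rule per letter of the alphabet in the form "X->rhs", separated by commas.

  step 2 ⇒ step 3: ACCCDDCDDDB ⇒ DB·CDD·CDD·CDD·A·A·CDD·A·A·A·CC
    A ↦ DB
    B ↦ CC
    C ↦ CDD
    D ↦ A

A->DB, B->CC, C->CDD, D->A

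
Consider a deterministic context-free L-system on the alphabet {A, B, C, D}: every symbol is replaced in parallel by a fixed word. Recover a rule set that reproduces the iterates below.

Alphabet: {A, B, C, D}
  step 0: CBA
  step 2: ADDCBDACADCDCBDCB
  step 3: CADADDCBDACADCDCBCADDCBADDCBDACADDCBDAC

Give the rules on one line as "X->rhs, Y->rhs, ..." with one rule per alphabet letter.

A->C, B->DAC, C->DCB, D->AD

  step 2 ⇒ step 3: ADDCBDACADCDCBDCB ⇒ C·AD·AD·DCB·DAC·AD·C·DCB·C·AD·DCB·AD·DCB·DAC·AD·DCB·DAC
    A ↦ C
    B ↦ DAC
    C ↦ DCB
    D ↦ AD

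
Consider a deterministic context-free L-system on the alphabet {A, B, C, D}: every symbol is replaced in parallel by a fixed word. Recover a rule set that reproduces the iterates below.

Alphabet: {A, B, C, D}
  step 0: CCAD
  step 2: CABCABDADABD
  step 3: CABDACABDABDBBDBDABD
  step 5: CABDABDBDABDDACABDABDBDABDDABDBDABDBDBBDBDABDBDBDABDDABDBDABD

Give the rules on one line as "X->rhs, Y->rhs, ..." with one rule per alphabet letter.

A->B, B->DA, C->CA, D->BD

  step 2 ⇒ step 3: CABCABDADABD ⇒ CA·B·DA·CA·B·DA·BD·B·BD·B·DA·BD
    A ↦ B
    B ↦ DA
    C ↦ CA
    D ↦ BD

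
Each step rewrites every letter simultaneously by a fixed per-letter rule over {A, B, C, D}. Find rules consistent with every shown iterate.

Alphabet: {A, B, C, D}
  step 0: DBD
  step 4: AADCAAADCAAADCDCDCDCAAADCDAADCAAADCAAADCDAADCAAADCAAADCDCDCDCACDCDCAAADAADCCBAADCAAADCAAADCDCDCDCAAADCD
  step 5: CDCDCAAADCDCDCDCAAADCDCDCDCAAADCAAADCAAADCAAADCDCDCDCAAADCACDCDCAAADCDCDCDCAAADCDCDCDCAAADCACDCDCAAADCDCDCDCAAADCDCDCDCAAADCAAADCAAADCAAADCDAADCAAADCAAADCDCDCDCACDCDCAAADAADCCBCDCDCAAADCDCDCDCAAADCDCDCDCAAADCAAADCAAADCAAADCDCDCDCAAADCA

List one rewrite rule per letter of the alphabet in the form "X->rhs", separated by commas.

  step 4 ⇒ step 5: AADCAAADCAAADCDCDCDCAAADCDAADCAAADCAAADCDAADCAAADCAAADCDCDCDCACDCDCAAADAADCCBAADCAAADCAAADCDCDCDCAAADCD ⇒ CD·CD·CA·AAD·CD·CD·CD·CA·AAD·CD·CD·CD·CA·AAD·CA·AAD·CA·AAD·CA·AAD·CD·CD·CD·CA·AAD·CA·CD·CD·CA·AAD·CD·CD·CD·CA·AAD·CD·CD·CD·CA·AAD·CA·CD·CD·CA·AAD·CD·CD·CD·CA·AAD·CD·CD·CD·CA·AAD·CA·AAD·CA·AAD·CA·AAD·CD·AAD·CA·AAD·CA·AAD·CD·CD·CD·CA·CD·CD·CA·AAD·AAD·CCB·CD·CD·CA·AAD·CD·CD·CD·CA·AAD·CD·CD·CD·CA·AAD·CA·AAD·CA·AAD·CA·AAD·CD·CD·CD·CA·AAD·CA
    A ↦ CD
    B ↦ CCB
    C ↦ AAD
    D ↦ CA

A->CD, B->CCB, C->AAD, D->CA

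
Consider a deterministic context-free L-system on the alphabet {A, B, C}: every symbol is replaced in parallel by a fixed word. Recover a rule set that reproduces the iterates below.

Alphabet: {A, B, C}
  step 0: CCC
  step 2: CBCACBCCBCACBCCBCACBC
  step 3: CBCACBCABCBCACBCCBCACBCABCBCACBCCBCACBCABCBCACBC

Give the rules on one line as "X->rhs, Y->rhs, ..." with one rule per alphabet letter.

  step 2 ⇒ step 3: CBCACBCCBCACBCCBCACBC ⇒ CBC·A·CBC·AB·CBC·A·CBC·CBC·A·CBC·AB·CBC·A·CBC·CBC·A·CBC·AB·CBC·A·CBC
    A ↦ AB
    B ↦ A
    C ↦ CBC

A->AB, B->A, C->CBC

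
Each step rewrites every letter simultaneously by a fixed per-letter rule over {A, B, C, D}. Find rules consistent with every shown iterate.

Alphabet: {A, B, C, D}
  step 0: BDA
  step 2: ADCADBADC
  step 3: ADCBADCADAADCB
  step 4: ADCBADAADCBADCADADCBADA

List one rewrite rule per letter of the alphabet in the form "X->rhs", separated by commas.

A->AD, B->ADA, C->B, D->C

  step 3 ⇒ step 4: ADCBADCADAADCB ⇒ AD·C·B·ADA·AD·C·B·AD·C·AD·AD·C·B·ADA
    A ↦ AD
    B ↦ ADA
    C ↦ B
    D ↦ C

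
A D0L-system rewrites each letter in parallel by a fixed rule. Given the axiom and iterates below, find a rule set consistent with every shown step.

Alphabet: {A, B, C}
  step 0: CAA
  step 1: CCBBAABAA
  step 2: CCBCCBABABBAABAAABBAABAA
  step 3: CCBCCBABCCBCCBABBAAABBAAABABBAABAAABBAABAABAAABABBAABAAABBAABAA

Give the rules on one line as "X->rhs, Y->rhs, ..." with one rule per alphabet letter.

  step 2 ⇒ step 3: CCBCCBABABBAABAAABBAABAA ⇒ CCB·CCB·AB·CCB·CCB·AB·BAA·AB·BAA·AB·AB·BAA·BAA·AB·BAA·BAA·BAA·AB·AB·BAA·BAA·AB·BAA·BAA
    A ↦ BAA
    B ↦ AB
    C ↦ CCB

A->BAA, B->AB, C->CCB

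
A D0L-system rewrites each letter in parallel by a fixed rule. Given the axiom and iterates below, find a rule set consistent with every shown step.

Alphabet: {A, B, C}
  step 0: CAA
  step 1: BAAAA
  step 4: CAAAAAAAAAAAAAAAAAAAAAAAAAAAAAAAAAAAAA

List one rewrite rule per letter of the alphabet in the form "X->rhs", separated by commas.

A->AA, B->CA, C->B

  step 0 ⇒ step 1: CAA ⇒ B·AA·AA
    A ↦ AA
    C ↦ B
    B ↦ CA  (constrained at step 1)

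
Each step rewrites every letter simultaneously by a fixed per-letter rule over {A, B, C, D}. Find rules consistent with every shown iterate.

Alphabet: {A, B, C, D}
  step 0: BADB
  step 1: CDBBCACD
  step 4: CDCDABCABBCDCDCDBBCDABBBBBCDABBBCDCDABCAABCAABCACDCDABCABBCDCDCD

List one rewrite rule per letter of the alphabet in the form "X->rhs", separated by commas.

A->BB, B->CD, C->AB, D->CA

  step 0 ⇒ step 1: BADB ⇒ CD·BB·CA·CD
    A ↦ BB
    B ↦ CD
    D ↦ CA
    C ↦ AB  (constrained at step 1)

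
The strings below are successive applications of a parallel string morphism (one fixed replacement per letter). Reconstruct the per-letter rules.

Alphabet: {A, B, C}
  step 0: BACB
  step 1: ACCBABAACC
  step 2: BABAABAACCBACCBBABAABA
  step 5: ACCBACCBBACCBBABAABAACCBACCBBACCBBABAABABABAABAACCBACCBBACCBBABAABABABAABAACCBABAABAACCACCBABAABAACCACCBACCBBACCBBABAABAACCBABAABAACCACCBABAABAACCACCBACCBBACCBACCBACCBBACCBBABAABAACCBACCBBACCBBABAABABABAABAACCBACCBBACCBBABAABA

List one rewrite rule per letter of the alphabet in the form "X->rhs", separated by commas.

A->B, B->ACC, C->ABA

  step 1 ⇒ step 2: ACCBABAACC ⇒ B·ABA·ABA·ACC·B·ACC·B·B·ABA·ABA
    A ↦ B
    B ↦ ACC
    C ↦ ABA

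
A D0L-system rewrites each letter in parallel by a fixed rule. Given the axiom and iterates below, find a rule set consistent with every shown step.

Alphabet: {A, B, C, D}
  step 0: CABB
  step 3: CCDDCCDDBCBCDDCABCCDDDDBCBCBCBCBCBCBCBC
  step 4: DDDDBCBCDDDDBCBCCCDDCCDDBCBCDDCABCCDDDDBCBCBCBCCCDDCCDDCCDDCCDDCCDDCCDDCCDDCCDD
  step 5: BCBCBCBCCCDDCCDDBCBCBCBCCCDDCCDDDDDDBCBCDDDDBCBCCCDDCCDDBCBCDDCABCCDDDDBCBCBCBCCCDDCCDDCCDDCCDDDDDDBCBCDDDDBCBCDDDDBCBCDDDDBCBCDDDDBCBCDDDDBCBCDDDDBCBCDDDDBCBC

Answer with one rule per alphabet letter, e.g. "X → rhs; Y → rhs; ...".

A->CAB, B->CC, C->DD, D->BC

  step 4 ⇒ step 5: DDDDBCBCDDDDBCBCCCDDCCDDBCBCDDCABCCDDDDBCBCBCBCCCDDCCDDCCDDCCDDCCDDCCDDCCDDCCDD ⇒ BC·BC·BC·BC·CC·DD·CC·DD·BC·BC·BC·BC·CC·DD·CC·DD·DD·DD·BC·BC·DD·DD·BC·BC·CC·DD·CC·DD·BC·BC·DD·CAB·CC·DD·DD·BC·BC·BC·BC·CC·DD·CC·DD·CC·DD·CC·DD·DD·DD·BC·BC·DD·DD·BC·BC·DD·DD·BC·BC·DD·DD·BC·BC·DD·DD·BC·BC·DD·DD·BC·BC·DD·DD·BC·BC·DD·DD·BC·BC
    A ↦ CAB
    B ↦ CC
    C ↦ DD
    D ↦ BC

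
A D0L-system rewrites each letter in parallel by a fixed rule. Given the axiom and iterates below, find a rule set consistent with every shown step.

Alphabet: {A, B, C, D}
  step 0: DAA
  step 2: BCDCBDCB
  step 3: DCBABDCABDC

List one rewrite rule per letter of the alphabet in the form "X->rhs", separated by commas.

A->BC, B->DC, C->B, D->A

  step 2 ⇒ step 3: BCDCBDCB ⇒ DC·B·A·B·DC·A·B·DC
    B ↦ DC
    C ↦ B
    D ↦ A
    A ↦ BC  (constrained at step 0)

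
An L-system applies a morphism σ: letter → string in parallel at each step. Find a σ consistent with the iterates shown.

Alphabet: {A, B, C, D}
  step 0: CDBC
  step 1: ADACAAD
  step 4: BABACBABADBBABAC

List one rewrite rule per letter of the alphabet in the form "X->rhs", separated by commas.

  step 0 ⇒ step 1: CDBC ⇒ AD·AC·A·AD
    B ↦ A
    C ↦ AD
    D ↦ AC
    A ↦ B  (constrained at step 1)

A->B, B->A, C->AD, D->AC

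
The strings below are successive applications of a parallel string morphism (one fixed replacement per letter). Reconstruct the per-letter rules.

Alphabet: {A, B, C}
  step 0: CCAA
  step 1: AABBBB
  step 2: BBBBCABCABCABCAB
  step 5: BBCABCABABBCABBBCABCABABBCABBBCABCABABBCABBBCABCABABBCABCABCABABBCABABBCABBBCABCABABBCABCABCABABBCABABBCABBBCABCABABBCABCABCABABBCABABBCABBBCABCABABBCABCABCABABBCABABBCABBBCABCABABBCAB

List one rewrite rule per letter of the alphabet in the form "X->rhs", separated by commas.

A->BB, B->CAB, C->A

  step 1 ⇒ step 2: AABBBB ⇒ BB·BB·CAB·CAB·CAB·CAB
    A ↦ BB
    B ↦ CAB
  step 0 ⇒ step 1: CCAA ⇒ A·A·BB·BB
    C ↦ A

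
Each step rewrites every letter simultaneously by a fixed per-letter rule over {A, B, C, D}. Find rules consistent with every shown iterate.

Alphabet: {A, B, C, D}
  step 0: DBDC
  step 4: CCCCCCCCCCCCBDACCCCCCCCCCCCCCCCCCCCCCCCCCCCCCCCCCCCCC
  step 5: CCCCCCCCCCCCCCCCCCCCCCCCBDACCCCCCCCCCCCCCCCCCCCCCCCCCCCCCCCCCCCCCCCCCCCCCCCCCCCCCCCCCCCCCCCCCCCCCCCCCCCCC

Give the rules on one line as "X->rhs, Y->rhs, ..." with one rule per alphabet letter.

  step 4 ⇒ step 5: CCCCCCCCCCCCBDACCCCCCCCCCCCCCCCCCCCCCCCCCCCCCCCCCCCCC ⇒ CC·CC·CC·CC·CC·CC·CC·CC·CC·CC·CC·CC·BD·AC·C·CC·CC·CC·CC·CC·CC·CC·CC·CC·CC·CC·CC·CC·CC·CC·CC·CC·CC·CC·CC·CC·CC·CC·CC·CC·CC·CC·CC·CC·CC·CC·CC·CC·CC·CC·CC·CC·CC
    A ↦ C
    B ↦ BD
    C ↦ CC
    D ↦ AC

A->C, B->BD, C->CC, D->AC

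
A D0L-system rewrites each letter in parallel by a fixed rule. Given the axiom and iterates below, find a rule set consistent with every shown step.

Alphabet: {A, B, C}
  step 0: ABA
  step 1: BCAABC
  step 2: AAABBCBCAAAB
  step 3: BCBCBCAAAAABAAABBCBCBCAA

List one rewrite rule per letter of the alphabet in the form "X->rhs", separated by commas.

A->BC, B->AA, C->AB

  step 2 ⇒ step 3: AAABBCBCAAAB ⇒ BC·BC·BC·AA·AA·AB·AA·AB·BC·BC·BC·AA
    A ↦ BC
    B ↦ AA
    C ↦ AB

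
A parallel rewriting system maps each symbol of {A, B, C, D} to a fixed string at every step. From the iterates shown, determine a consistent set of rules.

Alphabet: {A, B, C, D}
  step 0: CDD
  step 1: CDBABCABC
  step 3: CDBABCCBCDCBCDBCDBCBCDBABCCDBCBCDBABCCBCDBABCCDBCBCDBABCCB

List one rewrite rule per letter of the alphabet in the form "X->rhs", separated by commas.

A->CD, B->CB, C->CDB, D->ABC

  step 0 ⇒ step 1: CDD ⇒ CDB·ABC·ABC
    C ↦ CDB
    D ↦ ABC
    A ↦ CD  (constrained at step 1)
    B ↦ CB  (constrained at step 1)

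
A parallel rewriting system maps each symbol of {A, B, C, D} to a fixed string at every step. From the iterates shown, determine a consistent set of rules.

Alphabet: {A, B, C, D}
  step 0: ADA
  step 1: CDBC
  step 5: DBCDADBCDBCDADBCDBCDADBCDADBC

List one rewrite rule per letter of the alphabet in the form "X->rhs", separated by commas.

A->C, B->C, C->DA, D->DB

  step 0 ⇒ step 1: ADA ⇒ C·DB·C
    A ↦ C
    D ↦ DB
    B ↦ C  (constrained at step 1)
    C ↦ DA  (constrained at step 1)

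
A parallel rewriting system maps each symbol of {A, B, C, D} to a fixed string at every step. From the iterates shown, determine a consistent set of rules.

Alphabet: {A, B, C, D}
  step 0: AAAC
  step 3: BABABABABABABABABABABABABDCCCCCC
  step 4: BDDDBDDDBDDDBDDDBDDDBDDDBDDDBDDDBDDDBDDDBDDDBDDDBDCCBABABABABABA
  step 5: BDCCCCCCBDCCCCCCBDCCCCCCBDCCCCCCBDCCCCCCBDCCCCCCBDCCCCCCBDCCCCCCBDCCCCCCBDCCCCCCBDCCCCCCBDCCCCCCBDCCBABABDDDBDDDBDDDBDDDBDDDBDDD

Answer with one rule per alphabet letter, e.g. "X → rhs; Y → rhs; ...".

  step 4 ⇒ step 5: BDDDBDDDBDDDBDDDBDDDBDDDBDDDBDDDBDDDBDDDBDDDBDDDBDCCBABABABABABA ⇒ BD·CC·CC·CC·BD·CC·CC·CC·BD·CC·CC·CC·BD·CC·CC·CC·BD·CC·CC·CC·BD·CC·CC·CC·BD·CC·CC·CC·BD·CC·CC·CC·BD·CC·CC·CC·BD·CC·CC·CC·BD·CC·CC·CC·BD·CC·CC·CC·BD·CC·BA·BA·BD·DD·BD·DD·BD·DD·BD·DD·BD·DD·BD·DD
    A ↦ DD
    B ↦ BD
    C ↦ BA
    D ↦ CC

A->DD, B->BD, C->BA, D->CC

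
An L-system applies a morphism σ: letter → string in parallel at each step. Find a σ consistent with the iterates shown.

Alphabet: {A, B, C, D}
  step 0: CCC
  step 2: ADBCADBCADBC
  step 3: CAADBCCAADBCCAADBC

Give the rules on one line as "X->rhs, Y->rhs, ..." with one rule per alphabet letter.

  step 2 ⇒ step 3: ADBCADBCADBC ⇒ C·A·AD·BC·C·A·AD·BC·C·A·AD·BC
    A ↦ C
    B ↦ AD
    C ↦ BC
    D ↦ A

A->C, B->AD, C->BC, D->A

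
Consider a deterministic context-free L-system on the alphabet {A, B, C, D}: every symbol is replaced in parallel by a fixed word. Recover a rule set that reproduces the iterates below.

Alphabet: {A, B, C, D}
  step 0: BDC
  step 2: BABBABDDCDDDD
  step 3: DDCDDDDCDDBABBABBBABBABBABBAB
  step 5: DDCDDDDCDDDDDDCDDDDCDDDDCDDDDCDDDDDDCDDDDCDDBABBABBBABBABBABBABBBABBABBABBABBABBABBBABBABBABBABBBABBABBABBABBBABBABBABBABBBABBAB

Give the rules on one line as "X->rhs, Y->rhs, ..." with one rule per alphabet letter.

A->C, B->DD, C->B, D->BAB

  step 2 ⇒ step 3: BABBABDDCDDDD ⇒ DD·C·DD·DD·C·DD·BAB·BAB·B·BAB·BAB·BAB·BAB
    A ↦ C
    B ↦ DD
    C ↦ B
    D ↦ BAB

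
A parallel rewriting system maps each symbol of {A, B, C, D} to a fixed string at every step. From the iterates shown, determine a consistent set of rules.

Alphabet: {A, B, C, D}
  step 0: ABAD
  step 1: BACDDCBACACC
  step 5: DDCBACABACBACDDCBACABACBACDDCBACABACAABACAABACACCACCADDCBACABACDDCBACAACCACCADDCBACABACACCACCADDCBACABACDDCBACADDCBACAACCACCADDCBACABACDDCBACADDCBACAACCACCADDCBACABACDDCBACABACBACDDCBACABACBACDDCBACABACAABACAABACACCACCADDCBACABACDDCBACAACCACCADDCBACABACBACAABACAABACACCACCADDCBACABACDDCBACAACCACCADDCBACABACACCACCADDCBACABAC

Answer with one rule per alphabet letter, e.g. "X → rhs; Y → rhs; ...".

  step 0 ⇒ step 1: ABAD ⇒ BAC·DDC·BAC·ACC
    A ↦ BAC
    B ↦ DDC
    D ↦ ACC
    C ↦ A  (constrained at step 1)

A->BAC, B->DDC, C->A, D->ACC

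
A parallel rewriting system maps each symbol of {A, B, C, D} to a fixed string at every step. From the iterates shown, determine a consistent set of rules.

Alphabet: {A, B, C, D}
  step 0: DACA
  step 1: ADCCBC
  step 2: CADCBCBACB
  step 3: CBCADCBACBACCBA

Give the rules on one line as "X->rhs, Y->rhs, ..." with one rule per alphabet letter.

  step 2 ⇒ step 3: CADCBCBACB ⇒ CB·C·AD·CB·A·CB·A·C·CB·A
    A ↦ C
    B ↦ A
    C ↦ CB
    D ↦ AD

A->C, B->A, C->CB, D->AD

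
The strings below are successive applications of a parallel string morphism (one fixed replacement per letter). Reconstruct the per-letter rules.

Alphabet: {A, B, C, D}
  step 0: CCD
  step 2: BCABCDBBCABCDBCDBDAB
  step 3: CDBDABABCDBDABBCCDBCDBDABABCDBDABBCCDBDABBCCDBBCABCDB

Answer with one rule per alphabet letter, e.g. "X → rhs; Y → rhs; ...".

A->AB, B->CDB, C->DAB, D->BC

  step 2 ⇒ step 3: BCABCDBBCABCDBCDBDAB ⇒ CDB·DAB·AB·CDB·DAB·BC·CDB·CDB·DAB·AB·CDB·DAB·BC·CDB·DAB·BC·CDB·BC·AB·CDB
    A ↦ AB
    B ↦ CDB
    C ↦ DAB
    D ↦ BC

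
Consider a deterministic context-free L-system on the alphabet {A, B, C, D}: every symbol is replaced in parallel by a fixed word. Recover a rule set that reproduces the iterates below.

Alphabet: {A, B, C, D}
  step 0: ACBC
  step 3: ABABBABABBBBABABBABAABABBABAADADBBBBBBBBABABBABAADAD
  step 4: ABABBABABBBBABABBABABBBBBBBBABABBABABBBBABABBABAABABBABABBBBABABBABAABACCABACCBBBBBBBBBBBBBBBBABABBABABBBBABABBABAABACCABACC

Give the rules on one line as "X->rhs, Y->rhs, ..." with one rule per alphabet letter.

  step 3 ⇒ step 4: ABABBABABBBBABABBABAABABBABAADADBBBBBBBBABABBABAADAD ⇒ ABA·BB·ABA·BB·BB·ABA·BB·ABA·BB·BB·BB·BB·ABA·BB·ABA·BB·BB·ABA·BB·ABA·ABA·BB·ABA·BB·BB·ABA·BB·ABA·ABA·CC·ABA·CC·BB·BB·BB·BB·BB·BB·BB·BB·ABA·BB·ABA·BB·BB·ABA·BB·ABA·ABA·CC·ABA·CC
    A ↦ ABA
    B ↦ BB
    D ↦ CC
    C ↦ AD  (constrained at step 0)

A->ABA, B->BB, C->AD, D->CC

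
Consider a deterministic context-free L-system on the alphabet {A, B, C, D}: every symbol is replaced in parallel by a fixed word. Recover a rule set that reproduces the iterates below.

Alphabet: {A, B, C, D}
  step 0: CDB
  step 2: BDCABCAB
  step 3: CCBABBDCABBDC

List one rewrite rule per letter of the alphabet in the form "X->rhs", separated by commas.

A->BD, B->C, C->AB, D->CB

  step 2 ⇒ step 3: BDCABCAB ⇒ C·CB·AB·BD·C·AB·BD·C
    A ↦ BD
    B ↦ C
    C ↦ AB
    D ↦ CB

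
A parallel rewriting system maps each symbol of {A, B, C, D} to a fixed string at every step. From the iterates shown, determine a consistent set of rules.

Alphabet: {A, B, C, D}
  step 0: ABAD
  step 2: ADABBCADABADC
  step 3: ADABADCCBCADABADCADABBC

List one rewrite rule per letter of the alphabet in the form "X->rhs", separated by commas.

A->AD, B->C, C->BC, D->AB

  step 2 ⇒ step 3: ADABBCADABADC ⇒ AD·AB·AD·C·C·BC·AD·AB·AD·C·AD·AB·BC
    A ↦ AD
    B ↦ C
    C ↦ BC
    D ↦ AB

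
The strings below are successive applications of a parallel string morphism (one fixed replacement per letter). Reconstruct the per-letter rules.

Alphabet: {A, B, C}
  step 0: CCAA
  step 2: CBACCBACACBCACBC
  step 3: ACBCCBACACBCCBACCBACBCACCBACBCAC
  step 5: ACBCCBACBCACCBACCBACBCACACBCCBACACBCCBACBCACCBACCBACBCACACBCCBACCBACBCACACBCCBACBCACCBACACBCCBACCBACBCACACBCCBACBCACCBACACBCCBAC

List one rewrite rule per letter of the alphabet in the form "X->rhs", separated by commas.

A->CB, B->BC, C->AC

  step 2 ⇒ step 3: CBACCBACACBCACBC ⇒ AC·BC·CB·AC·AC·BC·CB·AC·CB·AC·BC·AC·CB·AC·BC·AC
    A ↦ CB
    B ↦ BC
    C ↦ AC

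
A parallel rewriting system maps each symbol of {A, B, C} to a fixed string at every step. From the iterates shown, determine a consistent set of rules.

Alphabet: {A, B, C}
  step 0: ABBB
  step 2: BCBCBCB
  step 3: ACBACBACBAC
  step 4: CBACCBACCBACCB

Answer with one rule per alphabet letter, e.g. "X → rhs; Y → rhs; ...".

A->C, B->AC, C->B

  step 3 ⇒ step 4: ACBACBACBAC ⇒ C·B·AC·C·B·AC·C·B·AC·C·B
    A ↦ C
    B ↦ AC
    C ↦ B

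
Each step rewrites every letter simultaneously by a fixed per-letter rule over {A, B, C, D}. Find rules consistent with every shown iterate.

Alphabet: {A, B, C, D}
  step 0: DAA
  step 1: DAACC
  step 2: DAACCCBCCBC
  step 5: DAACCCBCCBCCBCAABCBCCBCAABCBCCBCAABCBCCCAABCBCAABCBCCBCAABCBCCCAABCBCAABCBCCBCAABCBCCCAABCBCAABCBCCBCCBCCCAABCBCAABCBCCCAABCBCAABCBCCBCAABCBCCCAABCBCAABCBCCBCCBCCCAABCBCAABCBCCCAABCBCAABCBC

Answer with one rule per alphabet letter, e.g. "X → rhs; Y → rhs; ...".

  step 1 ⇒ step 2: DAACC ⇒ DAA·C·C·CBC·CBC
    A ↦ C
    C ↦ CBC
    D ↦ DAA
    B ↦ AAB  (constrained at step 2)

A->C, B->AAB, C->CBC, D->DAA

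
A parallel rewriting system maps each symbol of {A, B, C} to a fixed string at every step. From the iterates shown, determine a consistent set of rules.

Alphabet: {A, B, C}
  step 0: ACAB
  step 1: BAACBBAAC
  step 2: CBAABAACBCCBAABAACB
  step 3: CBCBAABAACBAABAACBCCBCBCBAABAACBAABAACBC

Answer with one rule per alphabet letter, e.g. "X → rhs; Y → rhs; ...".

A->BAA, B->C, C->CB

  step 2 ⇒ step 3: CBAABAACBCCBAABAACB ⇒ CB·C·BAA·BAA·C·BAA·BAA·CB·C·CB·CB·C·BAA·BAA·C·BAA·BAA·CB·C
    A ↦ BAA
    B ↦ C
    C ↦ CB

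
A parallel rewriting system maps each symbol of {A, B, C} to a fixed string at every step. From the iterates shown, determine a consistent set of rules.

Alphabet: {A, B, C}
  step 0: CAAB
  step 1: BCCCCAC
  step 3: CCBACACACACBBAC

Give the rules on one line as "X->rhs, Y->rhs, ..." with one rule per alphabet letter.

A->CC, B->AC, C->B

  step 0 ⇒ step 1: CAAB ⇒ B·CC·CC·AC
    A ↦ CC
    B ↦ AC
    C ↦ B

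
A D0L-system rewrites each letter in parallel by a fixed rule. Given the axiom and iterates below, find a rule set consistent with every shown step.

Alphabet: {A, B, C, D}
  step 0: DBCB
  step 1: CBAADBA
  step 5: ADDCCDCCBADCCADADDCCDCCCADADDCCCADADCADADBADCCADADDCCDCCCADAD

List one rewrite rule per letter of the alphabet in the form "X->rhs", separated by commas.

  step 0 ⇒ step 1: DBCB ⇒ C·BA·AD·BA
    B ↦ BA
    C ↦ AD
    D ↦ C
    A ↦ DC  (constrained at step 1)

A->DC, B->BA, C->AD, D->C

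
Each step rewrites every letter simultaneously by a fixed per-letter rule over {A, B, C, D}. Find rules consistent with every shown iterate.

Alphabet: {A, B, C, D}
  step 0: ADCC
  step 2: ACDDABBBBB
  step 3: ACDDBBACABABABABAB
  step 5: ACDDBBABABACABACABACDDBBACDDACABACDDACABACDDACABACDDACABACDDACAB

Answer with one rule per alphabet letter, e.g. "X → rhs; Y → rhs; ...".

A->AC, B->AB, C->DD, D->B

  step 2 ⇒ step 3: ACDDABBBBB ⇒ AC·DD·B·B·AC·AB·AB·AB·AB·AB
    A ↦ AC
    B ↦ AB
    C ↦ DD
    D ↦ B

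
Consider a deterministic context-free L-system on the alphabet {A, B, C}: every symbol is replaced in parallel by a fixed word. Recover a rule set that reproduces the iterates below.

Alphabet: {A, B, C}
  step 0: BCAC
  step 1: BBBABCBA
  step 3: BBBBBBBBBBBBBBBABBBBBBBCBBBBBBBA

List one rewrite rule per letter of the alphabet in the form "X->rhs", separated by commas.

  step 0 ⇒ step 1: BCAC ⇒ BB·BA·BC·BA
    A ↦ BC
    B ↦ BB
    C ↦ BA

A->BC, B->BB, C->BA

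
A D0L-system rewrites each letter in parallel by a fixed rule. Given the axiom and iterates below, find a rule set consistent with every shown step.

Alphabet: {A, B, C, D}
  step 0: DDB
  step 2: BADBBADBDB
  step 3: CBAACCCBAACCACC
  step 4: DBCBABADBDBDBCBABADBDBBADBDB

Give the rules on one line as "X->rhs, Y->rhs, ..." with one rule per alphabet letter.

  step 3 ⇒ step 4: CBAACCCBAACCACC ⇒ DB·C·BA·BA·DB·DB·DB·C·BA·BA·DB·DB·BA·DB·DB
    A ↦ BA
    B ↦ C
    C ↦ DB
  step 2 ⇒ step 3: BADBBADBDB ⇒ C·BA·AC·C·C·BA·AC·C·AC·C
    D ↦ AC

A->BA, B->C, C->DB, D->AC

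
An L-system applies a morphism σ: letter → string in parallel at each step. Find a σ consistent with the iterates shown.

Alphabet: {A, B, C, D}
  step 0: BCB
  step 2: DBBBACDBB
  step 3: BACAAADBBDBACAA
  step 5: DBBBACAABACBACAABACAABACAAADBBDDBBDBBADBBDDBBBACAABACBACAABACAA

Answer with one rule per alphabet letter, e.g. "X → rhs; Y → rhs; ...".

  step 2 ⇒ step 3: DBBBACDBB ⇒ BAC·A·A·A·DBB·D·BAC·A·A
    A ↦ DBB
    B ↦ A
    C ↦ D
    D ↦ BAC

A->DBB, B->A, C->D, D->BAC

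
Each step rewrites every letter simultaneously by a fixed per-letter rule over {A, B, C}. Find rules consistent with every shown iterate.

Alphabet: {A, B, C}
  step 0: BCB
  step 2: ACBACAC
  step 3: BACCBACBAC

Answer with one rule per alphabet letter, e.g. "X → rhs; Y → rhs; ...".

  step 2 ⇒ step 3: ACBACAC ⇒ B·AC·C·B·AC·B·AC
    A ↦ B
    B ↦ C
    C ↦ AC

A->B, B->C, C->AC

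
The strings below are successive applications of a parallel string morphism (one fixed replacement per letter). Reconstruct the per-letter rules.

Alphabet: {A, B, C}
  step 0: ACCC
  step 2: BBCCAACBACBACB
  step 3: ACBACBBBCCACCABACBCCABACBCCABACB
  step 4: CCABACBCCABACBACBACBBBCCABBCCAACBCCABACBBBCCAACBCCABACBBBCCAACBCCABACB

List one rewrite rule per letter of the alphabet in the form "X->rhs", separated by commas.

A->CCA, B->ACB, C->B

  step 3 ⇒ step 4: ACBACBBBCCACCABACBCCABACBCCABACB ⇒ CCA·B·ACB·CCA·B·ACB·ACB·ACB·B·B·CCA·B·B·CCA·ACB·CCA·B·ACB·B·B·CCA·ACB·CCA·B·ACB·B·B·CCA·ACB·CCA·B·ACB
    A ↦ CCA
    B ↦ ACB
    C ↦ B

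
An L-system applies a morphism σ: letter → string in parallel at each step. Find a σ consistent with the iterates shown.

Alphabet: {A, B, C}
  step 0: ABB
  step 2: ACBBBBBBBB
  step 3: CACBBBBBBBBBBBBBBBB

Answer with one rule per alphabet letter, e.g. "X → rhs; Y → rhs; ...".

A->C, B->BB, C->AC

  step 2 ⇒ step 3: ACBBBBBBBB ⇒ C·AC·BB·BB·BB·BB·BB·BB·BB·BB
    A ↦ C
    B ↦ BB
    C ↦ AC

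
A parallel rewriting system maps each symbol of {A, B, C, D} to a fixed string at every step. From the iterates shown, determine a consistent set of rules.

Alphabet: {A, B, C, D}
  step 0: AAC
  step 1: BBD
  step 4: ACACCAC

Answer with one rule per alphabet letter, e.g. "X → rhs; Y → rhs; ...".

  step 0 ⇒ step 1: AAC ⇒ B·B·D
    A ↦ B
    C ↦ D
    B ↦ C  (constrained at step 1)
    D ↦ AC  (constrained at step 1)

A->B, B->C, C->D, D->AC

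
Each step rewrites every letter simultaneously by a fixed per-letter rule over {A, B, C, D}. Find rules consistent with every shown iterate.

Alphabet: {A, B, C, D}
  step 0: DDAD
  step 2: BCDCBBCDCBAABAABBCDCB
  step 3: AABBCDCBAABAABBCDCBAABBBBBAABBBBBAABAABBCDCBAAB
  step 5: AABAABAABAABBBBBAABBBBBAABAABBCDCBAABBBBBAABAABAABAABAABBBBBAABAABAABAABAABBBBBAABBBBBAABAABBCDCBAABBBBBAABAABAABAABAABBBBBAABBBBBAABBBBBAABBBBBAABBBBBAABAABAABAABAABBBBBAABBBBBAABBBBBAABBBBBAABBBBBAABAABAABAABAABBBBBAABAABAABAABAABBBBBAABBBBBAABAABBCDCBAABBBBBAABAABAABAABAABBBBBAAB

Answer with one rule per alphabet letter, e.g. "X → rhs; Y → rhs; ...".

  step 2 ⇒ step 3: BCDCBBCDCBAABAABBCDCB ⇒ AAB·B·CDC·B·AAB·AAB·B·CDC·B·AAB·BB·BB·AAB·BB·BB·AAB·AAB·B·CDC·B·AAB
    A ↦ BB
    B ↦ AAB
    C ↦ B
    D ↦ CDC

A->BB, B->AAB, C->B, D->CDC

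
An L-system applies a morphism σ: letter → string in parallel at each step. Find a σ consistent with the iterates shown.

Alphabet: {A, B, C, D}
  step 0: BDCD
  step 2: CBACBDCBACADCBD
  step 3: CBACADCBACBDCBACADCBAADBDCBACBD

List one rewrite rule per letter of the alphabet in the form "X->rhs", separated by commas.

  step 2 ⇒ step 3: CBACBDCBACADCBD ⇒ CBA·C·AD·CBA·C·BD·CBA·C·AD·CBA·AD·BD·CBA·C·BD
    A ↦ AD
    B ↦ C
    C ↦ CBA
    D ↦ BD

A->AD, B->C, C->CBA, D->BD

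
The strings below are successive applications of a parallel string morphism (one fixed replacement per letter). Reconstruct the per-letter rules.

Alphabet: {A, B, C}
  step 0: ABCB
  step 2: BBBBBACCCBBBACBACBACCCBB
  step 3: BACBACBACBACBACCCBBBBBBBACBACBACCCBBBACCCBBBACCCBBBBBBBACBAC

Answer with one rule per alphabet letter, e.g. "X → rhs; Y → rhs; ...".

A->CC, B->BAC, C->BB

  step 2 ⇒ step 3: BBBBBACCCBBBACBACBACCCBB ⇒ BAC·BAC·BAC·BAC·BAC·CC·BB·BB·BB·BAC·BAC·BAC·CC·BB·BAC·CC·BB·BAC·CC·BB·BB·BB·BAC·BAC
    A ↦ CC
    B ↦ BAC
    C ↦ BB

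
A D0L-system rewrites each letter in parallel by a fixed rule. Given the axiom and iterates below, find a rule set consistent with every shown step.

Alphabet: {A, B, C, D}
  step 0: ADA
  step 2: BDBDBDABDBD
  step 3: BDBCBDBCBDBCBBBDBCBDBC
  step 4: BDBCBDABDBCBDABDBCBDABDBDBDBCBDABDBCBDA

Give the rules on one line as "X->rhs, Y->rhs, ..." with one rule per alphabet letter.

  step 3 ⇒ step 4: BDBCBDBCBDBCBBBDBCBDBC ⇒ BD·BC·BD·A·BD·BC·BD·A·BD·BC·BD·A·BD·BD·BD·BC·BD·A·BD·BC·BD·A
    B ↦ BD
    C ↦ A
    D ↦ BC
  step 2 ⇒ step 3: BDBDBDABDBD ⇒ BD·BC·BD·BC·BD·BC·BB·BD·BC·BD·BC
    A ↦ BB

A->BB, B->BD, C->A, D->BC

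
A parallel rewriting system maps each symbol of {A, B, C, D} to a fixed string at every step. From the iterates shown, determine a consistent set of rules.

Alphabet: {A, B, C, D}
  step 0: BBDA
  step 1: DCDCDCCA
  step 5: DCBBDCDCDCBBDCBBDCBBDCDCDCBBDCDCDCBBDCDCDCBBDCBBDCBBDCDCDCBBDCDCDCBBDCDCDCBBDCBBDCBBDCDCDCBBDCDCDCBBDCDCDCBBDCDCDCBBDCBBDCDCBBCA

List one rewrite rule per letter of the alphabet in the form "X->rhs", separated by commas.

  step 0 ⇒ step 1: BBDA ⇒ DC·DC·DC·CA
    A ↦ CA
    B ↦ DC
    D ↦ DC
    C ↦ BB  (constrained at step 1)

A->CA, B->DC, C->BB, D->DC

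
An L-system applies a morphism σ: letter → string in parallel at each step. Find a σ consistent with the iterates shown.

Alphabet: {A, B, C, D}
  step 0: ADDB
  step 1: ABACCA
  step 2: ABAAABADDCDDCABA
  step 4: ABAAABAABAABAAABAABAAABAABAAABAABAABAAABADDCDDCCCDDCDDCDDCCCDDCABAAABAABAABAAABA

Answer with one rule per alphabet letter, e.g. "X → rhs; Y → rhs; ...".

  step 1 ⇒ step 2: ABACCA ⇒ ABA·A·ABA·DDC·DDC·ABA
    A ↦ ABA
    B ↦ A
    C ↦ DDC
  step 0 ⇒ step 1: ADDB ⇒ ABA·C·C·A
    D ↦ C

A->ABA, B->A, C->DDC, D->C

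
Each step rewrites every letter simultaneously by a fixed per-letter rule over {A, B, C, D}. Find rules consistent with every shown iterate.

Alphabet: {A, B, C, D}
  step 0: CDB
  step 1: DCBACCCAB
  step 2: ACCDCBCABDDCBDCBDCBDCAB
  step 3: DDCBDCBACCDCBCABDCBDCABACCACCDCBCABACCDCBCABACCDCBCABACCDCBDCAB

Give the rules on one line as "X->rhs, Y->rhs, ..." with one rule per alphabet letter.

  step 2 ⇒ step 3: ACCDCBCABDDCBDCBDCBDCAB ⇒ D·DCB·DCB·ACC·DCB·CAB·DCB·D·CAB·ACC·ACC·DCB·CAB·ACC·DCB·CAB·ACC·DCB·CAB·ACC·DCB·D·CAB
    A ↦ D
    B ↦ CAB
    C ↦ DCB
    D ↦ ACC

A->D, B->CAB, C->DCB, D->ACC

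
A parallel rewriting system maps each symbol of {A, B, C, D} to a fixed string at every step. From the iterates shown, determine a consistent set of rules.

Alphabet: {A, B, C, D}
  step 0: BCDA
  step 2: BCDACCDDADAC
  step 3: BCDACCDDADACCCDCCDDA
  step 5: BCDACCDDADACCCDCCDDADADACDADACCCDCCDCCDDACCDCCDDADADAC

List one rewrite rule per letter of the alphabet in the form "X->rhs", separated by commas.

  step 2 ⇒ step 3: BCDACCDDADAC ⇒ BC·DA·C·CD·DA·DA·C·C·CD·C·CD·DA
    A ↦ CD
    B ↦ BC
    C ↦ DA
    D ↦ C

A->CD, B->BC, C->DA, D->C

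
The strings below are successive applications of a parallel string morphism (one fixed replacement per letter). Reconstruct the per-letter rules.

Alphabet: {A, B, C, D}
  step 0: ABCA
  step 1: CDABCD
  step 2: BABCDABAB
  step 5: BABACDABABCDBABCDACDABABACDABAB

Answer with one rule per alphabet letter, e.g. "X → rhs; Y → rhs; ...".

A->CD, B->A, C->B, D->AB

  step 1 ⇒ step 2: CDABCD ⇒ B·AB·CD·A·B·AB
    A ↦ CD
    B ↦ A
    C ↦ B
    D ↦ AB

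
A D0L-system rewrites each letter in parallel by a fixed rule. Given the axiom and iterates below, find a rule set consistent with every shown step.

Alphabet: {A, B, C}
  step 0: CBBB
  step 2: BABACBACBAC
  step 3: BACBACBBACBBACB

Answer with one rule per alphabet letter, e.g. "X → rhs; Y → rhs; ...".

  step 2 ⇒ step 3: BABACBACBAC ⇒ BA·C·BA·C·B·BA·C·B·BA·C·B
    A ↦ C
    B ↦ BA
    C ↦ B

A->C, B->BA, C->B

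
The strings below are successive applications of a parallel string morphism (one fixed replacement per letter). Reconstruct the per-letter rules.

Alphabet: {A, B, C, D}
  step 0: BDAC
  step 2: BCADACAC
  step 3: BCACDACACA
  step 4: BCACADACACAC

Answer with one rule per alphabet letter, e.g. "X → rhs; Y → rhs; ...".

  step 3 ⇒ step 4: BCACDACACA ⇒ BC·A·C·A·DA·C·A·C·A·C
    A ↦ C
    B ↦ BC
    C ↦ A
    D ↦ DA

A->C, B->BC, C->A, D->DA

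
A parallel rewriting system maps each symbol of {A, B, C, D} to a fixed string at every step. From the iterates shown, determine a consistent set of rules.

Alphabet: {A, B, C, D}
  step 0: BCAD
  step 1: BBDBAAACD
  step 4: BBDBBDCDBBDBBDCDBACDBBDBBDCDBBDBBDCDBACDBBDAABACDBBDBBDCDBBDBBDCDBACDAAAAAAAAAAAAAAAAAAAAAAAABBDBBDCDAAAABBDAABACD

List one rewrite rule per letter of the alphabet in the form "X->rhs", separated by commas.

  step 0 ⇒ step 1: BCAD ⇒ BBD·BA·AA·CD
    A ↦ AA
    B ↦ BBD
    C ↦ BA
    D ↦ CD

A->AA, B->BBD, C->BA, D->CD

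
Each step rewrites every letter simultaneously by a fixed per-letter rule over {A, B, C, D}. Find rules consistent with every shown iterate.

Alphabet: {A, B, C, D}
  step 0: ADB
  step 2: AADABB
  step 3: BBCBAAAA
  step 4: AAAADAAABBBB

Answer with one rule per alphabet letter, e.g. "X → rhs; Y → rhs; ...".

  step 3 ⇒ step 4: BBCBAAAA ⇒ AA·AA·DA·AA·B·B·B·B
    A ↦ B
    B ↦ AA
    C ↦ DA
  step 2 ⇒ step 3: AADABB ⇒ B·B·C·B·AA·AA
    D ↦ C

A->B, B->AA, C->DA, D->C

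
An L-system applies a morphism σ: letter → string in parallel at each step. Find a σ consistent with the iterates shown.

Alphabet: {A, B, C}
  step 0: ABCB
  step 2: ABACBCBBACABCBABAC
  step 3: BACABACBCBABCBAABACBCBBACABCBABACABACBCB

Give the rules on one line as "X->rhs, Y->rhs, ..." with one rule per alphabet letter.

  step 2 ⇒ step 3: ABACBCBBACABCBABAC ⇒ BAC·A·BAC·BCB·A·BCB·A·A·BAC·BCB·BAC·A·BCB·A·BAC·A·BAC·BCB
    A ↦ BAC
    B ↦ A
    C ↦ BCB

A->BAC, B->A, C->BCB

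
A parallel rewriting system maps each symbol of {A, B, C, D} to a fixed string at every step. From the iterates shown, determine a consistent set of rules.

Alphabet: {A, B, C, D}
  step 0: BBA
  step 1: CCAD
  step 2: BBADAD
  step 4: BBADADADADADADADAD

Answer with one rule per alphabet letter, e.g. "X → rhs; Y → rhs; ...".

  step 1 ⇒ step 2: CCAD ⇒ B·B·AD·AD
    A ↦ AD
    C ↦ B
    D ↦ AD
  step 0 ⇒ step 1: BBA ⇒ C·C·AD
    B ↦ C

A->AD, B->C, C->B, D->AD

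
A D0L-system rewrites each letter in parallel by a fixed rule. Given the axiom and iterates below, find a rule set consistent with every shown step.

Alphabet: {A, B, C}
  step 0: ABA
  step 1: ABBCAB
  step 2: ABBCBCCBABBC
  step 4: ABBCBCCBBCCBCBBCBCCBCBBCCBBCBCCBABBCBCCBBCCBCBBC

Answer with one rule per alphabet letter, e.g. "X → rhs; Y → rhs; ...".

  step 1 ⇒ step 2: ABBCAB ⇒ AB·BC·BC·CB·AB·BC
    A ↦ AB
    B ↦ BC
    C ↦ CB

A->AB, B->BC, C->CB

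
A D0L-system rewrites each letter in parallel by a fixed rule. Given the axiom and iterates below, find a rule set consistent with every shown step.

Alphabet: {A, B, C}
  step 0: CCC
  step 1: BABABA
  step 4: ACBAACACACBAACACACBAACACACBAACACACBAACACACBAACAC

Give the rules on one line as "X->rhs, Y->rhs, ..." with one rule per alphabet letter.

  step 0 ⇒ step 1: CCC ⇒ BA·BA·BA
    C ↦ BA
    A ↦ AC  (constrained at step 1)
    B ↦ AC  (constrained at step 1)

A->AC, B->AC, C->BA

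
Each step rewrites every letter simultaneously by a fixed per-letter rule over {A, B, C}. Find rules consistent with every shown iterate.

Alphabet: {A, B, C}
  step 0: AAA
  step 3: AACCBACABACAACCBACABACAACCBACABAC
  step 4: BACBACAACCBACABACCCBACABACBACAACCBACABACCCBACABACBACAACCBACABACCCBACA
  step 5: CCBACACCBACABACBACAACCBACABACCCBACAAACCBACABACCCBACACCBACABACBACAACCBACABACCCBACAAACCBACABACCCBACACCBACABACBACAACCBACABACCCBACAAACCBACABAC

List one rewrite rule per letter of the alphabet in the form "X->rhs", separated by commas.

A->BAC, B->CC, C->A

  step 4 ⇒ step 5: BACBACAACCBACABACCCBACABACBACAACCBACABACCCBACABACBACAACCBACABACCCBACA ⇒ CC·BAC·A·CC·BAC·A·BAC·BAC·A·A·CC·BAC·A·BAC·CC·BAC·A·A·A·CC·BAC·A·BAC·CC·BAC·A·CC·BAC·A·BAC·BAC·A·A·CC·BAC·A·BAC·CC·BAC·A·A·A·CC·BAC·A·BAC·CC·BAC·A·CC·BAC·A·BAC·BAC·A·A·CC·BAC·A·BAC·CC·BAC·A·A·A·CC·BAC·A·BAC
    A ↦ BAC
    B ↦ CC
    C ↦ A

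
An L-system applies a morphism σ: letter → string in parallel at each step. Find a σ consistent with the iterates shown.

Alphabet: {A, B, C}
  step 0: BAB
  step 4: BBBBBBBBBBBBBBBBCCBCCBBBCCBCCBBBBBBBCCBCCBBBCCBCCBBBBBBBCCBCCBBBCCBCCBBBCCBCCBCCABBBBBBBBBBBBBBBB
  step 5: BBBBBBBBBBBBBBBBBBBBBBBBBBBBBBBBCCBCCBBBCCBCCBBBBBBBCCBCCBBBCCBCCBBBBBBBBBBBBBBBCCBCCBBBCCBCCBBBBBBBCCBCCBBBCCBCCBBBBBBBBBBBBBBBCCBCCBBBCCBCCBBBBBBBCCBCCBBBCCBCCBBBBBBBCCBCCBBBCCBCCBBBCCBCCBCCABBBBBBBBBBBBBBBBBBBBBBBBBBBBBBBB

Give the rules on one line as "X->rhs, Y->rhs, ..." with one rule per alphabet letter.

A->CCA, B->BB, C->CCB

  step 4 ⇒ step 5: BBBBBBBBBBBBBBBBCCBCCBBBCCBCCBBBBBBBCCBCCBBBCCBCCBBBBBBBCCBCCBBBCCBCCBBBCCBCCBCCABBBBBBBBBBBBBBBB ⇒ BB·BB·BB·BB·BB·BB·BB·BB·BB·BB·BB·BB·BB·BB·BB·BB·CCB·CCB·BB·CCB·CCB·BB·BB·BB·CCB·CCB·BB·CCB·CCB·BB·BB·BB·BB·BB·BB·BB·CCB·CCB·BB·CCB·CCB·BB·BB·BB·CCB·CCB·BB·CCB·CCB·BB·BB·BB·BB·BB·BB·BB·CCB·CCB·BB·CCB·CCB·BB·BB·BB·CCB·CCB·BB·CCB·CCB·BB·BB·BB·CCB·CCB·BB·CCB·CCB·BB·CCB·CCB·CCA·BB·BB·BB·BB·BB·BB·BB·BB·BB·BB·BB·BB·BB·BB·BB·BB
    A ↦ CCA
    B ↦ BB
    C ↦ CCB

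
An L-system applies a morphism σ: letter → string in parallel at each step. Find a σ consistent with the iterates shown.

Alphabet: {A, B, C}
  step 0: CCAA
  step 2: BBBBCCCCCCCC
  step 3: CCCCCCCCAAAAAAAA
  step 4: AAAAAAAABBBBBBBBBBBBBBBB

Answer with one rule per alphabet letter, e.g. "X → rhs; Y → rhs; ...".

A->BB, B->CC, C->A

  step 3 ⇒ step 4: CCCCCCCCAAAAAAAA ⇒ A·A·A·A·A·A·A·A·BB·BB·BB·BB·BB·BB·BB·BB
    A ↦ BB
    C ↦ A
  step 2 ⇒ step 3: BBBBCCCCCCCC ⇒ CC·CC·CC·CC·A·A·A·A·A·A·A·A
    B ↦ CC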